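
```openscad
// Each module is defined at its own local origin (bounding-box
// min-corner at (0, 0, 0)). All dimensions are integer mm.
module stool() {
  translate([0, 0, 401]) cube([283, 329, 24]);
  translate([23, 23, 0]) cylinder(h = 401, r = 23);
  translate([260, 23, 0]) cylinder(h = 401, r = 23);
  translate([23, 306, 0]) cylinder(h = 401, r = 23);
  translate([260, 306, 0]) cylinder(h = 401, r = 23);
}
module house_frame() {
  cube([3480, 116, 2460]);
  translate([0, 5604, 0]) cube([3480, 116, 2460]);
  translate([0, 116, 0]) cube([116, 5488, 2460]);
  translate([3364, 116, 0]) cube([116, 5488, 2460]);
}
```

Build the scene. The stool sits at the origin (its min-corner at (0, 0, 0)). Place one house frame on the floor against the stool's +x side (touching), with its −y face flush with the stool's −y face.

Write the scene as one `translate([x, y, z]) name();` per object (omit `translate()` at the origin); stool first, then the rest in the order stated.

stool();
translate([283, 0, 0]) house_frame();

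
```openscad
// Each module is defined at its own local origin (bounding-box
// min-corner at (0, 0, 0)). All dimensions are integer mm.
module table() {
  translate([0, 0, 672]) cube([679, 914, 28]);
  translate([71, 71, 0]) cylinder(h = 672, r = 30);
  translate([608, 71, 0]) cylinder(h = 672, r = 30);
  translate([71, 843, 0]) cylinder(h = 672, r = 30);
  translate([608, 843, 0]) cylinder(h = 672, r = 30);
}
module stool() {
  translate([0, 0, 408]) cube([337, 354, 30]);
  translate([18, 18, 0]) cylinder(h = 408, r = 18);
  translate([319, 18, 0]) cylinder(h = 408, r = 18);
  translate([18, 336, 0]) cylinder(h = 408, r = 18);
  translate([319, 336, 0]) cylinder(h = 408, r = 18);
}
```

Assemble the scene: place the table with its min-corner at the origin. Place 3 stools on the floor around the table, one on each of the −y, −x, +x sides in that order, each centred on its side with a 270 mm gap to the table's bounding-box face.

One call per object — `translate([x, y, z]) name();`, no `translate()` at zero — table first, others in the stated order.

table();
translate([171, -624, 0]) stool();
translate([-607, 280, 0]) stool();
translate([949, 280, 0]) stool();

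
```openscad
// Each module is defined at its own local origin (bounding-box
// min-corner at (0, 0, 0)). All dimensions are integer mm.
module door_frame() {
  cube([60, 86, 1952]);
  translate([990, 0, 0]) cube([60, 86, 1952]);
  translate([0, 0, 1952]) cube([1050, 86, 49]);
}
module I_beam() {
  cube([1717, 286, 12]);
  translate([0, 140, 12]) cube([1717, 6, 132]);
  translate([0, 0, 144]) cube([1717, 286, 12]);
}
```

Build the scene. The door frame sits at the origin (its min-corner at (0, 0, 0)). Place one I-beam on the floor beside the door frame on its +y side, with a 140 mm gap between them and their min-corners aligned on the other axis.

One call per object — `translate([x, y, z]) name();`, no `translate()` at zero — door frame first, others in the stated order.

door_frame();
translate([0, 226, 0]) I_beam();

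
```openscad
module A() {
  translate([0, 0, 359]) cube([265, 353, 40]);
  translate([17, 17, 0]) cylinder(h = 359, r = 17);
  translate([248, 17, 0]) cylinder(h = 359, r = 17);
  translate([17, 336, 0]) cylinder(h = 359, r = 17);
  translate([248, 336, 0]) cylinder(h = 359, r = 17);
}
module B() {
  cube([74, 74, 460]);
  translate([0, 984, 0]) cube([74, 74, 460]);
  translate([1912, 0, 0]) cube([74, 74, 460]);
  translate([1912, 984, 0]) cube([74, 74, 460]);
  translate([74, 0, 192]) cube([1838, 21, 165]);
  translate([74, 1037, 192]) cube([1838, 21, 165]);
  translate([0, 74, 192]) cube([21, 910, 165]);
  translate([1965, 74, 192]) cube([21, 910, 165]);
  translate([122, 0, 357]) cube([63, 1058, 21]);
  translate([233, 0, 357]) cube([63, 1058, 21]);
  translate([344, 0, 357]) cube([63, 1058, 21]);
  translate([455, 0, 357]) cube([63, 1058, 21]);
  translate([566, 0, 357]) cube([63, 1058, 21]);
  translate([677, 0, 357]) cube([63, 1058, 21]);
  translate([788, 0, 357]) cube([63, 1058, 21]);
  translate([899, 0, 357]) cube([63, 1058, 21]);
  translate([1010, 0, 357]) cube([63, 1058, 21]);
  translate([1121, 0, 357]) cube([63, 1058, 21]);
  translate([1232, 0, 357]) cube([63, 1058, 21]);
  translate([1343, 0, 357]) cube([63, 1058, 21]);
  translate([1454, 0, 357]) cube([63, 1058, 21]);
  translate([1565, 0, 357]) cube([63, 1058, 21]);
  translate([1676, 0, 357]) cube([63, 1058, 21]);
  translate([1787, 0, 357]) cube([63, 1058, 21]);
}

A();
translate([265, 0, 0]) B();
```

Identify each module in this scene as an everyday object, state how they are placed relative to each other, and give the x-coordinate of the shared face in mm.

A is a stool. B is a bed frame. The bed frame is against the stool's +x side, with their −y faces flush. The x-coordinate of the shared face is 265 mm.

The stool's +x face and the bed frame's −x face are both at x = 265 mm.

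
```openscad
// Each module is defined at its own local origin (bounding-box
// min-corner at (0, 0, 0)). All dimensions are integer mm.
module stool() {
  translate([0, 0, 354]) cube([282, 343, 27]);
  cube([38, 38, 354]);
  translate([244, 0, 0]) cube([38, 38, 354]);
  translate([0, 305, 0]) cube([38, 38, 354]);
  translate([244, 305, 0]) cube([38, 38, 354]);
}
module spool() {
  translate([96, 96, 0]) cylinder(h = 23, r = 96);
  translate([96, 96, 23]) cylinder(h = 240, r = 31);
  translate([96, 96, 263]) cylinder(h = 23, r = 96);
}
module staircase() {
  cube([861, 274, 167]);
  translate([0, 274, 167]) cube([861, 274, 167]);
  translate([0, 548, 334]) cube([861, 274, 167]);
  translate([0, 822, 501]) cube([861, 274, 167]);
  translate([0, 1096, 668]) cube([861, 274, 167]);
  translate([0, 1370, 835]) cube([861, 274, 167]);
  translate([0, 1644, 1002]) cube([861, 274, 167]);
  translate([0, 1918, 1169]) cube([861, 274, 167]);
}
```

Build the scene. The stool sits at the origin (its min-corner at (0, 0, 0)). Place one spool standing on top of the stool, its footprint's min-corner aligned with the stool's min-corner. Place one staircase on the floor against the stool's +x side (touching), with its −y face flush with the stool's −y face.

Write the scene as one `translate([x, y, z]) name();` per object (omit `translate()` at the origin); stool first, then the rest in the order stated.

stool();
translate([0, 0, 381]) spool();
translate([282, 0, 0]) staircase();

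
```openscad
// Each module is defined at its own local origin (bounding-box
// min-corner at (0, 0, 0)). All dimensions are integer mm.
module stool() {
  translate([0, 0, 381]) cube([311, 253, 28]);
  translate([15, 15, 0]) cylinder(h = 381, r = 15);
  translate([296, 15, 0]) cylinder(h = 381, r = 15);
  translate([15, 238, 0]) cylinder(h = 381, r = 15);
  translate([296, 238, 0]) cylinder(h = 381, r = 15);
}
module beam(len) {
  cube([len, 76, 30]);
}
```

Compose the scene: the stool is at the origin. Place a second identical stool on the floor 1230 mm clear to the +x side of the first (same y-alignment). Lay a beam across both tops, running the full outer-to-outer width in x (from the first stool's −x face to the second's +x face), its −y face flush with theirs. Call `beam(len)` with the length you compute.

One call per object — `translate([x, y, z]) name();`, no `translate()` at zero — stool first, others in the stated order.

stool();
translate([1541, 0, 0]) stool();
translate([0, 0, 409]) beam(1852);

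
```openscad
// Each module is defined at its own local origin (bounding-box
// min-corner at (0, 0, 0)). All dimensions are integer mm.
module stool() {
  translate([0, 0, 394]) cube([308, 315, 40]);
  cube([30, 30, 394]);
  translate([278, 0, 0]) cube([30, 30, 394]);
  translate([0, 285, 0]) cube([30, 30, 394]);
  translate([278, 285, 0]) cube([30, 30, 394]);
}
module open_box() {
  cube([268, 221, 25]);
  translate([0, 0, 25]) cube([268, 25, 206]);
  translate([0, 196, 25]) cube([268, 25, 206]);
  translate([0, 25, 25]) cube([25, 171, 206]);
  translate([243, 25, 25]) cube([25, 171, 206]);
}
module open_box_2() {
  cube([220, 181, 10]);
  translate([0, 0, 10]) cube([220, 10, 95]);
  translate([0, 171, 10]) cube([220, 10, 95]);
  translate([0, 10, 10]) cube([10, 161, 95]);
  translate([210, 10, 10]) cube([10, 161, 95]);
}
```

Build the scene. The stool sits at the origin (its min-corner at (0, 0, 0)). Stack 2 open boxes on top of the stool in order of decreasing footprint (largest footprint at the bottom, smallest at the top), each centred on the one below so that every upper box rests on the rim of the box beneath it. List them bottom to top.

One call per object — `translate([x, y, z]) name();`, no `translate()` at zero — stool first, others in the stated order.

stool();
translate([20, 47, 434]) open_box();
translate([44, 67, 665]) open_box_2();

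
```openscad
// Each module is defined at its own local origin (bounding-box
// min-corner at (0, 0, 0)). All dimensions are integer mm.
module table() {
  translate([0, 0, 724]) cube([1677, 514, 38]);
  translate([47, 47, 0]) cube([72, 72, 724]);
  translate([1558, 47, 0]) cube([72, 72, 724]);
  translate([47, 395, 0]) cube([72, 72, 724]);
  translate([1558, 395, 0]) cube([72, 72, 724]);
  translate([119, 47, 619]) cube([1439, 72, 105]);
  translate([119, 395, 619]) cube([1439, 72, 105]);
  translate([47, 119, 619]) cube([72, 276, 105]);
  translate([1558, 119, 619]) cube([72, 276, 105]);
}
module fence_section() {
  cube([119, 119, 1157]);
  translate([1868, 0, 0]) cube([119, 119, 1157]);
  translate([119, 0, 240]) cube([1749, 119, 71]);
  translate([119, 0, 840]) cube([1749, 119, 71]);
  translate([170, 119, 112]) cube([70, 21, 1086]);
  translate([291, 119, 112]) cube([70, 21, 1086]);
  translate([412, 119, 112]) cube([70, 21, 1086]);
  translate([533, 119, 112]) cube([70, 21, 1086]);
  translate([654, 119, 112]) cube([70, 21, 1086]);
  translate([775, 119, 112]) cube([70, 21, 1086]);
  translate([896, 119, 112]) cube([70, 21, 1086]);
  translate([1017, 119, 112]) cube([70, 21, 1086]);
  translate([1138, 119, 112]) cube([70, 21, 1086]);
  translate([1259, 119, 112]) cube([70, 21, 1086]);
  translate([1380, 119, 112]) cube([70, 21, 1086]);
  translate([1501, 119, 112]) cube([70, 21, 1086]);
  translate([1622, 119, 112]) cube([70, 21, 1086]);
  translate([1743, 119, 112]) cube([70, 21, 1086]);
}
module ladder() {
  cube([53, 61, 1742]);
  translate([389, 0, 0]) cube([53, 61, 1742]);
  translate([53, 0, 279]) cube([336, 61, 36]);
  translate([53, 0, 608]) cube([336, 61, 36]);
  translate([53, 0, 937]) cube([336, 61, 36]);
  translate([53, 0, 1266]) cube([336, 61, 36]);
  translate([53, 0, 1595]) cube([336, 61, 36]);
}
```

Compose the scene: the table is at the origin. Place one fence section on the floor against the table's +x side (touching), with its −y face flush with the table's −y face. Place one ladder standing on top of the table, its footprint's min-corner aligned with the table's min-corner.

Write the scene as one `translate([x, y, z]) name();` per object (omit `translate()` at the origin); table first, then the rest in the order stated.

table();
translate([1677, 0, 0]) fence_section();
translate([0, 0, 762]) ladder();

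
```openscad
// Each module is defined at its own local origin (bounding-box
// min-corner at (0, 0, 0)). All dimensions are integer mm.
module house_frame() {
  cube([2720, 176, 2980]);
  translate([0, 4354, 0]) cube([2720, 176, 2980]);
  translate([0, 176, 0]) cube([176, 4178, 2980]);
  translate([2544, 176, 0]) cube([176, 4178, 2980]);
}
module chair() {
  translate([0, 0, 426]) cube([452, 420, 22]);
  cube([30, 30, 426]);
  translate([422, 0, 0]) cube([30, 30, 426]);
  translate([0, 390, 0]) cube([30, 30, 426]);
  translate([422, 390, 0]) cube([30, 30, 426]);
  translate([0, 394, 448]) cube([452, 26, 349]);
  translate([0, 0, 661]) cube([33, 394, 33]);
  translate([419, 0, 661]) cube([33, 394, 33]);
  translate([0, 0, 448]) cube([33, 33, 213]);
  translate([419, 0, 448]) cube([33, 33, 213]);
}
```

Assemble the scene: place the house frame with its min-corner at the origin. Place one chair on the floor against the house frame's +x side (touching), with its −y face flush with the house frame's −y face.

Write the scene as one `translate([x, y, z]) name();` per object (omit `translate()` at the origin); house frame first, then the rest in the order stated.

house_frame();
translate([2720, 0, 0]) chair();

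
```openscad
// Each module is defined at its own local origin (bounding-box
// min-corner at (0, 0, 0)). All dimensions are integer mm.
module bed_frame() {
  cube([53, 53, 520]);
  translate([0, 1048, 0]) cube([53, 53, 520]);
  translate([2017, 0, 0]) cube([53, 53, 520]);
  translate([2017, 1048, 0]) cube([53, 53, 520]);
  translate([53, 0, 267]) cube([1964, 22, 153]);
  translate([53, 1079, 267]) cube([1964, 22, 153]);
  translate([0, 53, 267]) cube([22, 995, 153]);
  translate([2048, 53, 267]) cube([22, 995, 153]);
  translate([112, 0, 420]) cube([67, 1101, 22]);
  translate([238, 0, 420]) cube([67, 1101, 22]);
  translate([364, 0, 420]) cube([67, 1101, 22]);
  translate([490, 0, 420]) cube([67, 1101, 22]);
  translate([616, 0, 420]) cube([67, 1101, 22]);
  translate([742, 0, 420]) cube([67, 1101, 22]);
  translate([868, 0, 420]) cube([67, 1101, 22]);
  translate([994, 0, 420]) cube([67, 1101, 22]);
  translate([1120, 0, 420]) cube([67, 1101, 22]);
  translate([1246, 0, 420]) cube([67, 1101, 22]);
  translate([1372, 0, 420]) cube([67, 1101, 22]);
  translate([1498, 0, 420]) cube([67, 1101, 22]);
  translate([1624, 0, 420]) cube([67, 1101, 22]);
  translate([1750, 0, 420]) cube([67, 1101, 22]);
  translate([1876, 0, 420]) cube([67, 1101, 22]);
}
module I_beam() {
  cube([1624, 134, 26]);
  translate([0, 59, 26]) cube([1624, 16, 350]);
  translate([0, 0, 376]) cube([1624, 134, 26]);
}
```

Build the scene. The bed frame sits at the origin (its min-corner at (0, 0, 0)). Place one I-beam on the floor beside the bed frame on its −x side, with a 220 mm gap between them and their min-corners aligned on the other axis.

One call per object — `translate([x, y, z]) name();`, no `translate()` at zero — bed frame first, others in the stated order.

bed_frame();
translate([-1844, 0, 0]) I_beam();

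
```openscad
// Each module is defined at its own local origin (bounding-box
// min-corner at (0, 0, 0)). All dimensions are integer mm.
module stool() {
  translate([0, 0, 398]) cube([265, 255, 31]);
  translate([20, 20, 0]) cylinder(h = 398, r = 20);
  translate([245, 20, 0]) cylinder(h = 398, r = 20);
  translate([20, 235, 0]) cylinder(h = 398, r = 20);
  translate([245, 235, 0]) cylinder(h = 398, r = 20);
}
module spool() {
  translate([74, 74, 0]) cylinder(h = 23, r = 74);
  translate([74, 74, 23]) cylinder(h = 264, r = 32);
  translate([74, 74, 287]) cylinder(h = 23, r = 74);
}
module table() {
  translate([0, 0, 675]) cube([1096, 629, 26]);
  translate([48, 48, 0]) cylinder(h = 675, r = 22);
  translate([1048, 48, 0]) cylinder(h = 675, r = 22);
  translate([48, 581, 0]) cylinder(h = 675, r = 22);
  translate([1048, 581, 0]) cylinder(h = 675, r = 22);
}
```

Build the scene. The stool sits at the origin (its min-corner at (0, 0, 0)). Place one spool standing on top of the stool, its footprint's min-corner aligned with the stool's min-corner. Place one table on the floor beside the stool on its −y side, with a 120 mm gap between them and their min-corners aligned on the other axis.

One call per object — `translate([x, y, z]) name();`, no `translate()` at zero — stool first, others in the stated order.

stool();
translate([0, 0, 429]) spool();
translate([0, -749, 0]) table();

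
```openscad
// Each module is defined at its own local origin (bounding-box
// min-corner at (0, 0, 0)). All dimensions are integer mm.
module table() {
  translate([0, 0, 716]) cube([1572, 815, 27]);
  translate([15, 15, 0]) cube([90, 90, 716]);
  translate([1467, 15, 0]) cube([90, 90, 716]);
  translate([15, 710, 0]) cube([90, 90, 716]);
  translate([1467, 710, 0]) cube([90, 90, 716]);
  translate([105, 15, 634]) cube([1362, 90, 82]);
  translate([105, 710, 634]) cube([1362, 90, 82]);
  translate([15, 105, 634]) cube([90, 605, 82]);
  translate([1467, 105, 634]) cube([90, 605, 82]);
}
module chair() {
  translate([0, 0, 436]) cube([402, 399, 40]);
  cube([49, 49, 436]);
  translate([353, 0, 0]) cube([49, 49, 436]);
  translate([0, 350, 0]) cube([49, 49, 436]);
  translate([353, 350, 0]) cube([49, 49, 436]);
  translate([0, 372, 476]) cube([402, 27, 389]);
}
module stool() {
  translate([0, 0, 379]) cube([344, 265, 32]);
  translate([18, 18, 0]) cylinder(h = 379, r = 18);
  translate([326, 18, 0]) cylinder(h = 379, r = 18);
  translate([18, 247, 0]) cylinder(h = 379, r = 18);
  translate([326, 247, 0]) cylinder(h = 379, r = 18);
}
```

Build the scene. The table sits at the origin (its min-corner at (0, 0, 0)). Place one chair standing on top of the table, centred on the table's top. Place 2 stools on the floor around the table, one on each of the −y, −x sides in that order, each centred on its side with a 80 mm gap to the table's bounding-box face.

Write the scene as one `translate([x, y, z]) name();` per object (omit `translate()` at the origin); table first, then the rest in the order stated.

table();
translate([585, 208, 743]) chair();
translate([614, -345, 0]) stool();
translate([-424, 275, 0]) stool();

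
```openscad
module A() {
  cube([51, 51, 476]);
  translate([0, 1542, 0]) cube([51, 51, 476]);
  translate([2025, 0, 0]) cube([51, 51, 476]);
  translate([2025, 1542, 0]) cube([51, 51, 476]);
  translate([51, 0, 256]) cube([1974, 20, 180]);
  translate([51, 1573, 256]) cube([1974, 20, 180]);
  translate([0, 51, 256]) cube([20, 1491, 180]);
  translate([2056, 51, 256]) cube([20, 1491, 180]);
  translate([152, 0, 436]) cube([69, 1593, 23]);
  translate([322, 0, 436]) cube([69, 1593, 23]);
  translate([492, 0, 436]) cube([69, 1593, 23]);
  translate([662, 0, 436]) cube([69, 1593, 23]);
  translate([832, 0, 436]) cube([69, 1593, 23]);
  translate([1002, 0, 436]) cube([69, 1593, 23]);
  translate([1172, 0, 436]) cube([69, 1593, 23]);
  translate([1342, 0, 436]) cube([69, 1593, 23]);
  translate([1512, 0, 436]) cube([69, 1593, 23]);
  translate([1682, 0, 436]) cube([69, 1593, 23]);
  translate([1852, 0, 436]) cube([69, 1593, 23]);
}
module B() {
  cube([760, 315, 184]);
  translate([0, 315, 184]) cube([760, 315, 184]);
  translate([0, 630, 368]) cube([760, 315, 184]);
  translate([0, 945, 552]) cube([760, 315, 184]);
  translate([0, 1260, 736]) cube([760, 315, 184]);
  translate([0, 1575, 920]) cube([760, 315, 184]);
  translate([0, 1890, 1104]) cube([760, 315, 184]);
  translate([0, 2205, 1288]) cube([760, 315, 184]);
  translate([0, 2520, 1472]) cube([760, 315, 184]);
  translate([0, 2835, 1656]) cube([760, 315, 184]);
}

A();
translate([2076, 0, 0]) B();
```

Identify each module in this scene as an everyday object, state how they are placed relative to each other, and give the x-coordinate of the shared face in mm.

The bed frame's +x face and the staircase's −x face are both at x = 2076 mm.

A is a bed frame. B is a staircase. The staircase is against the bed frame's +x side, with their −y faces flush. The x-coordinate of the shared face is 2076 mm.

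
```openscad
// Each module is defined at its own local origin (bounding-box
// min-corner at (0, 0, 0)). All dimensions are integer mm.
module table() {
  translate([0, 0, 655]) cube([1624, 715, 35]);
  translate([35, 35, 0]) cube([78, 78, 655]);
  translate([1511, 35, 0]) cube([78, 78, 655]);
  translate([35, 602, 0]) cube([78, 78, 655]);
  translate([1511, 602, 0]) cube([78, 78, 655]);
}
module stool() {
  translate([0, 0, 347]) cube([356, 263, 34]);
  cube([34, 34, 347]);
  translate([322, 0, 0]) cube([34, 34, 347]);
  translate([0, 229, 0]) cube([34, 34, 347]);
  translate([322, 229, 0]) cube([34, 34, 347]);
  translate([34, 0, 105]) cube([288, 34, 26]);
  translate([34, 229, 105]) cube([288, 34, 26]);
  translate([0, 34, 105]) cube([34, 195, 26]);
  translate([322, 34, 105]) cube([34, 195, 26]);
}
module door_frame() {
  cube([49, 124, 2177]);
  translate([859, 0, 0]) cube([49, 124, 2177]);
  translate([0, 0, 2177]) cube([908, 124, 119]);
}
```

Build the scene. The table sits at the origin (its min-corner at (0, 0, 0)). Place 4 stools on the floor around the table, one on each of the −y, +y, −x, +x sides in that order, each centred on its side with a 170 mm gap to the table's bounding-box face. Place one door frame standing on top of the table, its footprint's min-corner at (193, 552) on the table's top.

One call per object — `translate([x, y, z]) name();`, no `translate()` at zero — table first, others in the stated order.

table();
translate([634, -433, 0]) stool();
translate([634, 885, 0]) stool();
translate([-526, 226, 0]) stool();
translate([1794, 226, 0]) stool();
translate([193, 552, 690]) door_frame();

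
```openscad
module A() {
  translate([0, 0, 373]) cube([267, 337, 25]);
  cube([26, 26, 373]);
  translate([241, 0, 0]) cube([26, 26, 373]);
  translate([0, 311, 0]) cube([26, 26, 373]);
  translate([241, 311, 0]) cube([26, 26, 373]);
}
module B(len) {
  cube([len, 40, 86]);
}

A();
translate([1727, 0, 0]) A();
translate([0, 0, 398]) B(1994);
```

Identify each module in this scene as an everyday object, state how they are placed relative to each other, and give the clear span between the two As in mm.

A is a stool. B is a beam. A beam spans the tops of two stools. The clear span between the two stools is 1460 mm.

Second stool starts at x = 1727; first ends at x = 267; clear span = 1727 − 267 = 1460 mm.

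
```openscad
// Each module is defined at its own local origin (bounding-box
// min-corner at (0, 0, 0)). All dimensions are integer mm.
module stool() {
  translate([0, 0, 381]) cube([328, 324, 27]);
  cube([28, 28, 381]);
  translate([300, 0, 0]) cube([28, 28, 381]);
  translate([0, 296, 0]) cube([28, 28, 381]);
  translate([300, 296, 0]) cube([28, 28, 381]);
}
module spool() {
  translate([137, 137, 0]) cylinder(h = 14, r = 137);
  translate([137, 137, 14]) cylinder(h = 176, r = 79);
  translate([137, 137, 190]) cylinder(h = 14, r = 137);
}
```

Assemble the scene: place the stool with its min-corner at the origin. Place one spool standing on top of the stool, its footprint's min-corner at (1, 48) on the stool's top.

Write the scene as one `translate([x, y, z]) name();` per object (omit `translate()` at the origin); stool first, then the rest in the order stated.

stool();
translate([1, 48, 408]) spool();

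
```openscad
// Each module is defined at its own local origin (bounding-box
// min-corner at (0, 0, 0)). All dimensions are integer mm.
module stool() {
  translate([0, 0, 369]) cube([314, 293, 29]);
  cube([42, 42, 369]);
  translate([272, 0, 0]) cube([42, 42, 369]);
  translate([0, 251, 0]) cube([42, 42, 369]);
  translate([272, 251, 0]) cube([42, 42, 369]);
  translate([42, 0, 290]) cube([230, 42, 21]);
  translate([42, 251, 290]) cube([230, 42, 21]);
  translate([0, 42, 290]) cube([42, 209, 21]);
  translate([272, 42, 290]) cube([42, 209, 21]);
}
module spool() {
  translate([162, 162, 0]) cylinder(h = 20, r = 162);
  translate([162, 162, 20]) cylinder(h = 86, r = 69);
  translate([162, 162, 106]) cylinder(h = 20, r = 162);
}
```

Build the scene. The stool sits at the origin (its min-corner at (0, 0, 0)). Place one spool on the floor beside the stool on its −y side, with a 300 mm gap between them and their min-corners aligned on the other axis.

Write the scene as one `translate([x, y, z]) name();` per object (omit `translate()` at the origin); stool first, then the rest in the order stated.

stool();
translate([0, -624, 0]) spool();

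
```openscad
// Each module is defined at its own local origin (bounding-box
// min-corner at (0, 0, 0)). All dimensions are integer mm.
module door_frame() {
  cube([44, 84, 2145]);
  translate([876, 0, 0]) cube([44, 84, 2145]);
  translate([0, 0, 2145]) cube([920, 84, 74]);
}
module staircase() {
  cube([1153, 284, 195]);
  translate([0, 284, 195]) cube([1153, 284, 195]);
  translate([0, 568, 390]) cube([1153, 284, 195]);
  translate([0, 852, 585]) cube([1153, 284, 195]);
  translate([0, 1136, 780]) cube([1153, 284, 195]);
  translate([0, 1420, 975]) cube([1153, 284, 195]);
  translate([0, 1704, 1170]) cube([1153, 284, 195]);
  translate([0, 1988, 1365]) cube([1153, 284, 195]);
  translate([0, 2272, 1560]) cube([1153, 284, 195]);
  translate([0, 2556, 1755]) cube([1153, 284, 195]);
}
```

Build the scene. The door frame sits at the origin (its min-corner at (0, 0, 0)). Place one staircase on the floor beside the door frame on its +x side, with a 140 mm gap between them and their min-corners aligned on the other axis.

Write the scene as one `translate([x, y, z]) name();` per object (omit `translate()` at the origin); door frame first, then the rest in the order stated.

door_frame();
translate([1060, 0, 0]) staircase();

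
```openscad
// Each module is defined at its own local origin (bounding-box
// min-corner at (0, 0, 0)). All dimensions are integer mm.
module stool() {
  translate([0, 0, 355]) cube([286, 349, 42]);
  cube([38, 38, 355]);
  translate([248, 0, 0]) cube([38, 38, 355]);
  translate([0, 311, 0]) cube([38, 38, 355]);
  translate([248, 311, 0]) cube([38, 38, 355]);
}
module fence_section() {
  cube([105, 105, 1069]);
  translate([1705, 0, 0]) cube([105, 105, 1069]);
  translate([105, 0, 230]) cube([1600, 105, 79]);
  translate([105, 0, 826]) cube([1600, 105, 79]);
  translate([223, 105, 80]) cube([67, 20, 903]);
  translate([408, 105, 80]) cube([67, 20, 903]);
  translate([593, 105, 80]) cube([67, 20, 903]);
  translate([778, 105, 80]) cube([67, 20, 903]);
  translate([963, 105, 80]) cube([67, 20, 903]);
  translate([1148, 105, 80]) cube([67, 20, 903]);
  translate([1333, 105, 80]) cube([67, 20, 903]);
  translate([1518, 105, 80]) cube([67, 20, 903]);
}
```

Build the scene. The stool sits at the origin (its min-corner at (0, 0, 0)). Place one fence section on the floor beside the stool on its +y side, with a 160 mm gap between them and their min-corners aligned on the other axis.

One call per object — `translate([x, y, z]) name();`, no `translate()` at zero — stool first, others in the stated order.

stool();
translate([0, 509, 0]) fence_section();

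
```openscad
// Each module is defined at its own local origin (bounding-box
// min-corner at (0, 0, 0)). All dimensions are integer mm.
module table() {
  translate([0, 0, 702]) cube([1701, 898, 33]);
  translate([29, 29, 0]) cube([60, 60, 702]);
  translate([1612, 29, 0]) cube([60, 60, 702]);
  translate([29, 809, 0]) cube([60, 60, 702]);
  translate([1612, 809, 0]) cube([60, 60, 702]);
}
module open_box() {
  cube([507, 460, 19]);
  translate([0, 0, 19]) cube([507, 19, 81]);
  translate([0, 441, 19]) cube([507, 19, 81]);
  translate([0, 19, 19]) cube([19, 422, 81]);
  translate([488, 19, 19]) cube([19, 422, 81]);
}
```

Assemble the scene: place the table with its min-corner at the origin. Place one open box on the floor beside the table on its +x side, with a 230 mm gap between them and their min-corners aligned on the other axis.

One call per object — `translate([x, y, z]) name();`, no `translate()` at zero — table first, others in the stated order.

table();
translate([1931, 0, 0]) open_box();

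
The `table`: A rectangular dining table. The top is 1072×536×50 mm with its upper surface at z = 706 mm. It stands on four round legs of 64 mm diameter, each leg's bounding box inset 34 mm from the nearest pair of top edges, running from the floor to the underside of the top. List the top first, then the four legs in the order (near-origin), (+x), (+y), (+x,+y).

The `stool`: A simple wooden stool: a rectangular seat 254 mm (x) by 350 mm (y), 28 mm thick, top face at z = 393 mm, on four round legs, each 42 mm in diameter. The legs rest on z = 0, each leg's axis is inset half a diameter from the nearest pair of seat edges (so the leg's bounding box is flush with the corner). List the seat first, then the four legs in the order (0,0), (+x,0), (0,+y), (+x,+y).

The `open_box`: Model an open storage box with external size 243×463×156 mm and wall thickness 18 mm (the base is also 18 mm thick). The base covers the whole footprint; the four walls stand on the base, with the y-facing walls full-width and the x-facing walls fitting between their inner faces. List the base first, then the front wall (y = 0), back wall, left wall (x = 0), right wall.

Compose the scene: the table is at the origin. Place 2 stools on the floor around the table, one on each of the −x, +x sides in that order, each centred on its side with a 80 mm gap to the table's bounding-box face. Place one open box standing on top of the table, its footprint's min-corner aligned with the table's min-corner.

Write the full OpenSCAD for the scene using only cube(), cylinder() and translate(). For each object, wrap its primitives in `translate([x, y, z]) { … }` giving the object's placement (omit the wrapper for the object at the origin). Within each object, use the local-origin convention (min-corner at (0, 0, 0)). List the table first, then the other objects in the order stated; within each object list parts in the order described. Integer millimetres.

translate([0, 0, 656]) cube([1072, 536, 50]);
translate([66, 66, 0]) cylinder(h = 656, r = 32);
translate([1006, 66, 0]) cylinder(h = 656, r = 32);
translate([66, 470, 0]) cylinder(h = 656, r = 32);
translate([1006, 470, 0]) cylinder(h = 656, r = 32);
translate([-334, 93, 0]) {
  translate([0, 0, 365]) cube([254, 350, 28]);
  translate([21, 21, 0]) cylinder(h = 365, r = 21);
  translate([233, 21, 0]) cylinder(h = 365, r = 21);
  translate([21, 329, 0]) cylinder(h = 365, r = 21);
  translate([233, 329, 0]) cylinder(h = 365, r = 21);
}
translate([1152, 93, 0]) {
  translate([0, 0, 365]) cube([254, 350, 28]);
  translate([21, 21, 0]) cylinder(h = 365, r = 21);
  translate([233, 21, 0]) cylinder(h = 365, r = 21);
  translate([21, 329, 0]) cylinder(h = 365, r = 21);
  translate([233, 329, 0]) cylinder(h = 365, r = 21);
}
translate([0, 0, 706]) {
  cube([243, 463, 18]);
  translate([0, 0, 18]) cube([243, 18, 138]);
  translate([0, 445, 18]) cube([243, 18, 138]);
  translate([0, 18, 18]) cube([18, 427, 138]);
  translate([225, 18, 18]) cube([18, 427, 138]);
}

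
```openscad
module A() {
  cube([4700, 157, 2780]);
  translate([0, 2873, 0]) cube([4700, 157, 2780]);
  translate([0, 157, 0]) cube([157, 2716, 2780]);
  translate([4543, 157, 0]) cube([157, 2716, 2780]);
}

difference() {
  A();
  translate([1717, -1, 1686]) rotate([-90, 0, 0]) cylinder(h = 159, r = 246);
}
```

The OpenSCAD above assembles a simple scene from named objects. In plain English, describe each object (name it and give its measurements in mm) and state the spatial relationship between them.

A is the wall frame of a small rectangular building: four walls, each 2780 mm tall and 157 mm thick, enclosing a footprint 4700 mm (x) by 3030 mm (y) outside-to-outside, with no floor or roof. The front and back walls (the −y and +y sides) span the full width; the two side walls fit between them.

The house frame has a circular hole of radius 246 mm through its front wall, centred at (x = 1717, z = 1686).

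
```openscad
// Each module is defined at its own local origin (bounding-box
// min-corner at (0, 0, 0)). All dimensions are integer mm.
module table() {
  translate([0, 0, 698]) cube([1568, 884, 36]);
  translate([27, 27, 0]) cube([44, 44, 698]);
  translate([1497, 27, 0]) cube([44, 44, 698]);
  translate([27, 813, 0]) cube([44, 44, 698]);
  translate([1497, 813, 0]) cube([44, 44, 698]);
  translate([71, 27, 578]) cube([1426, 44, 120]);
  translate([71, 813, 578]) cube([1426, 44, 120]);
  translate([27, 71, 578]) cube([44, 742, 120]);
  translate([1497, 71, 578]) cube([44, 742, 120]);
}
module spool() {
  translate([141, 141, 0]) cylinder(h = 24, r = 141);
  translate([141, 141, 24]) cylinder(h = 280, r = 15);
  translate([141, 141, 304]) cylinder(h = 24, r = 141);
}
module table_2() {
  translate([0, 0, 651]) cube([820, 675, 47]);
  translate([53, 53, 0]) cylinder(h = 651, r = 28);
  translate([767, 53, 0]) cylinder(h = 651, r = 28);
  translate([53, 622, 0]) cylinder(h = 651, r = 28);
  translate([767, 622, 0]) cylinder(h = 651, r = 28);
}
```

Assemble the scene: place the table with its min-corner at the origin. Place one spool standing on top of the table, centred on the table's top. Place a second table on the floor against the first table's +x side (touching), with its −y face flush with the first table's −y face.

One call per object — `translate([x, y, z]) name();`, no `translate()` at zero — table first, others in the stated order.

table();
translate([643, 301, 734]) spool();
translate([1568, 0, 0]) table_2();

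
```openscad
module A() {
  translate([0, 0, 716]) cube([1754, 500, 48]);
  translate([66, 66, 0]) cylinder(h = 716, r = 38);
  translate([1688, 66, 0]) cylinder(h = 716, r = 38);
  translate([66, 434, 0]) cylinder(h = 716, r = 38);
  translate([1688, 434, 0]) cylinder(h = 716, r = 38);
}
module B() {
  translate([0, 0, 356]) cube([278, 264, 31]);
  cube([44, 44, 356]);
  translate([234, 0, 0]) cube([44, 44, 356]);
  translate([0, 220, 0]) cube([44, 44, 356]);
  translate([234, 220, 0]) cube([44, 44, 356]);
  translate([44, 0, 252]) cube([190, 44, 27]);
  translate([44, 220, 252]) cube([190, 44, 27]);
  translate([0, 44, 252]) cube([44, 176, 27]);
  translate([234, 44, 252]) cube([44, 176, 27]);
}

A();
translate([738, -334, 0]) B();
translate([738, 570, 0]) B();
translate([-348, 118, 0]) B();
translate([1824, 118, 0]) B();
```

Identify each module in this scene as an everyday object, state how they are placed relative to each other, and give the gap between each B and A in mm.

A is a table. B is a stool. Four stools sit around the table at the −y, +y, −x, +x sides. The gap between each stool and the table is 70 mm.

Each stool's nearest face is 70 mm from the table's bounding box.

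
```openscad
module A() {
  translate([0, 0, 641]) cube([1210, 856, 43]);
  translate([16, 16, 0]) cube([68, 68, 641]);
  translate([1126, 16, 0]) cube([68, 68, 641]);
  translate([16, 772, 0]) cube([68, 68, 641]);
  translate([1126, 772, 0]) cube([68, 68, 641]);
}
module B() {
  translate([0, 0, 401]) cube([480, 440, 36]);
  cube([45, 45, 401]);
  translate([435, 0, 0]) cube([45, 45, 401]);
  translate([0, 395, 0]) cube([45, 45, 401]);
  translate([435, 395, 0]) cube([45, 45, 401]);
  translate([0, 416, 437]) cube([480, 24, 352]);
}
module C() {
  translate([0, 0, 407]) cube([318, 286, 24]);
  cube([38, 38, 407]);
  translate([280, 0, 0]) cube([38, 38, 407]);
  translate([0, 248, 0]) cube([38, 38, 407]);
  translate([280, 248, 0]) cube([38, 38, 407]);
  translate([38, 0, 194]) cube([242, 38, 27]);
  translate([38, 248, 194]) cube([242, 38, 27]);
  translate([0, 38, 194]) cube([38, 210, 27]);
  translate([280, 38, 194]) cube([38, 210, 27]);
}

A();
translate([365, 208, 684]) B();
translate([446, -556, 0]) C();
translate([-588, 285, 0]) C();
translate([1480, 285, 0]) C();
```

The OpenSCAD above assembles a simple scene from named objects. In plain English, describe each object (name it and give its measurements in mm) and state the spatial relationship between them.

A is a table: top 1210 mm (x) × 856 mm (y), 43 mm thick, upper face at z = 684 mm, on four 68×68 mm square legs, each inset 16 mm from the nearest pair of top edges, running from z = 0 to the bottom of the top.

B is a chair: 480×440 mm seat, 36 mm thick, top at z = 437 mm, on four 45 mm square corner legs flush with the seat edges. A 24 mm thick backrest slab spans the full seat width, extending 352 mm above the seat top, its back face flush with the seat's +y edge.

C is a simple wooden stool: a rectangular seat 318 mm (x) by 286 mm (y), 24 mm thick, top face at z = 431 mm, on four square legs, each 38×38 mm in cross-section. The legs rest on z = 0, each flush with a corner of the seat. Four stretchers, 38 mm wide and 27 mm tall, connect adjacent legs with their undersides at z = 194 mm, each running between the inner faces of the legs it joins and aligned with the legs' outer faces on the other axis.

The chair is on top of the table, centred. Three stools sit around the table at the −y, −x, +x sides.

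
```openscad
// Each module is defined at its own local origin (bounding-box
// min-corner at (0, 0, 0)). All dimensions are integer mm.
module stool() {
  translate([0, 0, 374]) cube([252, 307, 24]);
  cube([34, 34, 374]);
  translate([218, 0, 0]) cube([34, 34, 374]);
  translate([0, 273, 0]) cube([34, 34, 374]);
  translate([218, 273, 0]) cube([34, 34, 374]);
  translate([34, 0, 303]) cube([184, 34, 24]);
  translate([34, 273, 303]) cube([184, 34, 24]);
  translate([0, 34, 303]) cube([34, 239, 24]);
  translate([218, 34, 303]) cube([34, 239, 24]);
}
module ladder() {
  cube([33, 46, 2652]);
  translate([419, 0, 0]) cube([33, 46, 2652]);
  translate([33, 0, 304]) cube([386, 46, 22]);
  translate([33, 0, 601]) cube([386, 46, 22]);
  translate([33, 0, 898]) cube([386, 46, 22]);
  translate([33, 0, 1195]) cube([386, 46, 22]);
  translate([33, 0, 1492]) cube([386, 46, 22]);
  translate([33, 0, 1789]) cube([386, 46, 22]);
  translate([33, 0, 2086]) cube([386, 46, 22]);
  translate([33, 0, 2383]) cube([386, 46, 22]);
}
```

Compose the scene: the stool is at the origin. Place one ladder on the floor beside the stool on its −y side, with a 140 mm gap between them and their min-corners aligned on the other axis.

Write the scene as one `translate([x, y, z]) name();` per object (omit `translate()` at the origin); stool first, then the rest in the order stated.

stool();
translate([0, -186, 0]) ladder();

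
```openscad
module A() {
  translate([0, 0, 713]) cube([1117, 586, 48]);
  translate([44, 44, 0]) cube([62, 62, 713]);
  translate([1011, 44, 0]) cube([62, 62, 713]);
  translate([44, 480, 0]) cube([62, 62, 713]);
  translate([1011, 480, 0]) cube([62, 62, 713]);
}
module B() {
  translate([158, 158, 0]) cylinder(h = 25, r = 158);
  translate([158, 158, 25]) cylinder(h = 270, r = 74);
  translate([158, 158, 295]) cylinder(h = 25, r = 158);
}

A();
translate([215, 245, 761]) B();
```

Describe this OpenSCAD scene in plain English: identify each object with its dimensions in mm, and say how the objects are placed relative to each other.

A is a table: top 1117 mm (x) × 586 mm (y), 48 mm thick, upper face at z = 761 mm, on four 62×62 mm square legs, each inset 44 mm from the nearest pair of top edges, running from z = 0 to the bottom of the top.

B is a spool: two coaxial disc flanges of radius 158 mm and thickness 25 mm, joined by a core cylinder of radius 74 mm and height 270 mm. The lower flange rests on z = 0 and the three cylinders share a vertical axis.

The spool is on top of the table.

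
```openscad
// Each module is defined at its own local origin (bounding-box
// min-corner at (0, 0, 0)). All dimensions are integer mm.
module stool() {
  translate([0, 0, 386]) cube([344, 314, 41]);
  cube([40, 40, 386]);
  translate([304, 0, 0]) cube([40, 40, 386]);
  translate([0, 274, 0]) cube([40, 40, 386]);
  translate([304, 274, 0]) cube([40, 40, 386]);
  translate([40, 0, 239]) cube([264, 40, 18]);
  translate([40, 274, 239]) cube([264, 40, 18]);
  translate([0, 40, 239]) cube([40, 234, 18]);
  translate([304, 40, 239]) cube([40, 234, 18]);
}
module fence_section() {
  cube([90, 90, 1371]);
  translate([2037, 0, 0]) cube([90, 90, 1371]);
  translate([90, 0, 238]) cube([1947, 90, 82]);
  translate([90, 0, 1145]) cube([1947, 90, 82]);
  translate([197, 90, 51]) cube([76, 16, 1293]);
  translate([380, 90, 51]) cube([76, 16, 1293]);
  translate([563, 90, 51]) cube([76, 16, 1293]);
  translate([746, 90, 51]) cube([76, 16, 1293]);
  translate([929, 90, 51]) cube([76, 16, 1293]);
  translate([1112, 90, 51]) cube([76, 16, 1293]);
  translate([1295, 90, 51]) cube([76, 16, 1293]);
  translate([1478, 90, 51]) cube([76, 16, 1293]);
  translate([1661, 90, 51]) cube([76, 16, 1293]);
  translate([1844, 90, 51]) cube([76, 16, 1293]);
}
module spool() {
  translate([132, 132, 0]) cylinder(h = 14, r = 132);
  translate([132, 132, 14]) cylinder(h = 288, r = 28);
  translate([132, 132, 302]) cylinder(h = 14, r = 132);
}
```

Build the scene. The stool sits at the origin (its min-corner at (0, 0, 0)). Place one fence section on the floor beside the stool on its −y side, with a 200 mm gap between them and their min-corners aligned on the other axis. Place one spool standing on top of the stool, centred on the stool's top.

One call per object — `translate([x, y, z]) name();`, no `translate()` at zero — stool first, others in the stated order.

stool();
translate([0, -306, 0]) fence_section();
translate([40, 25, 427]) spool();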